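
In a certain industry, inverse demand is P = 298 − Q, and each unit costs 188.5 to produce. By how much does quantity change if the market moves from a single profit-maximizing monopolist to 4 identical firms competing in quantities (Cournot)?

Q rises by 32.85

A monopolist chooses Q where MR = MC. MR = 298 − 2Q; setting this equal to 188.5 gives Q = 54.75 and P = 243.25.
In a 4-firm Cournot equilibrium, symmetry and the first-order condition give q = (298 − 188.5)/(5) = 21.9. So Q = 87.6 and P = 210.4.
Change in quantity: 87.6 − 54.75 = 32.85.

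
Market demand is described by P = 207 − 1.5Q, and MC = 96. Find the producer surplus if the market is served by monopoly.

PS = 2053.5

Monopoly sets MR = MC: 207 − 3Q = 96 ⇒ Q = 37, P = 207 − 1.5·37 = 151.5.
PS = (151.5 − 96)·37 = 2053.5.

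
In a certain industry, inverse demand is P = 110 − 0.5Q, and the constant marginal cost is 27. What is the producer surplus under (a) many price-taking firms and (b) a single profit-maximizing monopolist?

Competitive firms price at marginal cost: P = 27, giving Q = 166.
PS = (27 − 27)·166 = 0.
Monopoly sets MR = MC: 110 − Q = 27 ⇒ Q = 83, P = 110 − 0.5·83 = 68.5.
PS = (68.5 − 27)·83 = 3444.5.

Competition: PS = 0; Monopoly: PS = 3444.5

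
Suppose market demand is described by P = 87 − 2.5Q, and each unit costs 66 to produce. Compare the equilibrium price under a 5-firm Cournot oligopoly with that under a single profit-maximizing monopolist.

With 5 symmetric Cournot firms, each firm's FOC gives 87 − 15q = 66, so q = 1.4, Q = 5·1.4 = 7, and P = 69.5.
The monopolist equates marginal revenue to marginal cost: 87 − 5Q = 66, so Q = 4.2. From demand, P = 76.5.

Cournot: P = 69.5; Monopoly: P = 76.5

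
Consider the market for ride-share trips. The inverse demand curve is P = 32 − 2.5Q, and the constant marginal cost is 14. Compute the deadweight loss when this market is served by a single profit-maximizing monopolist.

DWL = 16.2

Perfect competition: P = MC = 14, so 32 − 2.5Q = 14 and Q = 7.2.
The monopolist equates marginal revenue to marginal cost: 32 − 5Q = 14, so Q = 3.6. From demand, P = 23.
DWL is the triangle between Q = 3.6 and Q = 7.2: ½·(7.2 − 3.6)·(23 − 14) = 16.2.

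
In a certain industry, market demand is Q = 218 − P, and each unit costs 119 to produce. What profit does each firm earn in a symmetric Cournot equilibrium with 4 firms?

Inverting demand: P = 218 − Q.
In a 4-firm Cournot equilibrium, symmetry and the first-order condition give q = (218 − 119)/(5) = 19.8. So Q = 79.2 and P = 138.8.
Each firm's profit = (138.8 − 119)·19.8 = 392.04.

π_i = 392.04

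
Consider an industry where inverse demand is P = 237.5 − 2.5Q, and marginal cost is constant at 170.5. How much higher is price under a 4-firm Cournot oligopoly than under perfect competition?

Price rises by 13.4

Competitive firms price at marginal cost: P = 170.5, giving Q = 26.8.
In a 4-firm Cournot equilibrium, symmetry and the first-order condition give q = (237.5 − 170.5)/(12.5) = 5.36. So Q = 21.44 and P = 183.9.
Change in price: 183.9 − 170.5 = 13.4.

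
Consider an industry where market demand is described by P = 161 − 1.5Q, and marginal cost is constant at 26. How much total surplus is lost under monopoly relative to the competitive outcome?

Competitive firms price at marginal cost: P = 26, giving Q = 90.
The monopolist equates marginal revenue to marginal cost: 161 − 3Q = 26, so Q = 45. From demand, P = 93.5.
DWL is the triangle between Q = 45 and Q = 90: ½·(90 − 45)·(93.5 − 26) = 1518.75.

DWL = 1518.75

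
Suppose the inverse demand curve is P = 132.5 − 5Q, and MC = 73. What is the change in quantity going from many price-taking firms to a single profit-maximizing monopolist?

Under competition P = MC = 73, so Q = (132.5 − 73)/5 = 11.9.
A monopolist chooses Q where MR = MC. MR = 132.5 − 10Q; setting this equal to 73 gives Q = 5.95 and P = 102.75.
Change in quantity: 5.95 − 11.9 = −5.95.

Quantity falls by 5.95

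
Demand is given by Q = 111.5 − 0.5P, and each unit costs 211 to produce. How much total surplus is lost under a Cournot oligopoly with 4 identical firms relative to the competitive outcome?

DWL = 1.44

Inverting demand: P = 223 − 2Q.
Under competition P = MC = 211, so Q = (223 − 211)/2 = 6.
In a 4-firm Cournot equilibrium, symmetry and the first-order condition give q = (223 − 211)/(10) = 1.2. So Q = 4.8 and P = 213.4.
DWL is the triangle between Q = 4.8 and Q = 6: ½·(6 − 4.8)·(213.4 − 211) = 1.44.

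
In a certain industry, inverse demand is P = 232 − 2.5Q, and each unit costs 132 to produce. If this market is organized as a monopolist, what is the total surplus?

TS = 1500

The monopolist equates marginal revenue to marginal cost: 232 − 5Q = 132, so Q = 20. From demand, P = 182.
CS = ½·(232 − 182)·20 = 500; PS = (182 − 132)·20 = 1000; TS = 1500.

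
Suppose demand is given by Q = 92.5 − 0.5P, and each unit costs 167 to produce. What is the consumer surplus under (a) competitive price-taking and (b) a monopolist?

Competition: CS = 81; Monopoly: CS = 20.25

Inverting demand: P = 185 − 2Q.
Under competition P = MC = 167, so Q = (185 − 167)/2 = 9.
CS = ½·(185 − 167)·9 = 81.
A monopolist chooses Q where MR = MC. MR = 185 − 4Q; setting this equal to 167 gives Q = 4.5 and P = 176.
CS = ½·(185 − 176)·4.5 = 20.25.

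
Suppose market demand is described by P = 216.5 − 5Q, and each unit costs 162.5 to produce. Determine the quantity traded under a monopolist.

Monopoly sets MR = MC: 216.5 − 10Q = 162.5 ⇒ Q = 5.4, P = 216.5 − 5·5.4 = 189.5.

Q = 5.4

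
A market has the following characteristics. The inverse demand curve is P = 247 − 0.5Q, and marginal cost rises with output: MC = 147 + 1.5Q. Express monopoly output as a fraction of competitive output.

Monopoly sets MR = MC: 247 − Q = 147 + 1.5Q ⇒ Q = 40, P = 247 − 0.5·40 = 227.
Competitive equilibrium sets price equal to marginal cost: 247 − 0.5Q = 147 + 1.5Q, so Q = 50 and P = 222.
Ratio Q_m/Q_c = 40/50 = 0.8.

Q_m/Q_c = 0.8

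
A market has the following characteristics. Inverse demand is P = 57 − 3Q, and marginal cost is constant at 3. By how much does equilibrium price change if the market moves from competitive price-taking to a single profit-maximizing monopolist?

P rises by 27

Competitive firms price at marginal cost: P = 3, giving Q = 18.
Monopoly sets MR = MC: 57 − 6Q = 3 ⇒ Q = 9, P = 57 − 3·9 = 30.
Change in equilibrium price: 30 − 3 = 27.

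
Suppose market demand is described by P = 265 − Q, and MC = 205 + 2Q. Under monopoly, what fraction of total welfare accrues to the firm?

The monopolist equates marginal revenue to marginal cost: 265 − 2Q = 205 + 2Q, so Q = 15. From demand, P = 250.
CS = ½·(265 − 250)·15 = 112.5.
PS = P·Q − VC(Q) = 250·15 − (205·15 + ½·2·15²) = 450.
Share captured = PS/TS = 450/562.5 = 0.8.

PS/TS = 0.8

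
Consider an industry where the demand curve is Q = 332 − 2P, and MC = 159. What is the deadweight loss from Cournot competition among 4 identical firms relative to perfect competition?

Inverting demand: P = 166 − 0.5Q.
Perfect competition: P = MC = 159, so 166 − 0.5Q = 159 and Q = 14.
In a 4-firm Cournot equilibrium, symmetry and the first-order condition give q = (166 − 159)/(2.5) = 2.8. So Q = 11.2 and P = 160.4.
DWL is the triangle between Q = 11.2 and Q = 14: ½·(14 − 11.2)·(160.4 − 159) = 1.96.

DWL = 1.96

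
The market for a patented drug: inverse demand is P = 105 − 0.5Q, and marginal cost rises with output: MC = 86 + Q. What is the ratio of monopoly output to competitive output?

A monopolist chooses Q where MR = MC. MR = 105 − Q; setting this equal to 86 + Q gives Q = 9.5 and P = 100.25.
Competitive equilibrium sets price equal to marginal cost: 105 − 0.5Q = 86 + Q, so Q = 38/3 and P = 296/3.
Ratio Q_m/Q_c = 9.5/(38/3) = 0.75.

Q_m/Q_c = 0.75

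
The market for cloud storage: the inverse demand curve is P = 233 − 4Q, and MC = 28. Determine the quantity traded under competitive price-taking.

Under competition P = MC = 28, so Q = (233 − 28)/4 = 51.25.

Q = 51.25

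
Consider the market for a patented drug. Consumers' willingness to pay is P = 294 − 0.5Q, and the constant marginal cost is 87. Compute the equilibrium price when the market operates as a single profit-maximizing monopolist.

P = 190.5

A monopolist chooses Q where MR = MC. MR = 294 − Q; setting this equal to 87 gives Q = 207 and P = 190.5.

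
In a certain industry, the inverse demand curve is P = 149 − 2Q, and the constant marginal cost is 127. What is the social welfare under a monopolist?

TS = 90.75

The monopolist equates marginal revenue to marginal cost: 149 − 4Q = 127, so Q = 5.5. From demand, P = 138.
CS = ½·(149 − 138)·5.5 = 30.25; PS = (138 − 127)·5.5 = 60.5; TS = 90.75.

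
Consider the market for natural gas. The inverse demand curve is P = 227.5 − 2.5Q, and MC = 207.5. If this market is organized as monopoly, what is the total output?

Monopoly sets MR = MC: 227.5 − 5Q = 207.5 ⇒ Q = 4, P = 227.5 − 2.5·4 = 217.5.

Q = 4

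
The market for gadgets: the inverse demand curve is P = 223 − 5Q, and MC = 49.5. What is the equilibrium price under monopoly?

P = 136.25

The monopolist equates marginal revenue to marginal cost: 223 − 10Q = 49.5, so Q = 17.35. From demand, P = 136.25.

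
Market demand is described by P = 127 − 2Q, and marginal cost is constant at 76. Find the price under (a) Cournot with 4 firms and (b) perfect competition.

Cournot: P = 86.2; Competition: P = 76

Cournot with 4 identical firms: the symmetric best-response condition is 127 − 10q = 76. Each firm produces q = 5.1, total output Q = 20.4, price P = 86.2.
Competitive firms price at marginal cost: P = 76, giving Q = 25.5.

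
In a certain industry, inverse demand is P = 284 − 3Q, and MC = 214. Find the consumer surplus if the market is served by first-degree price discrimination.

CS = 0

Under first-degree price discrimination the firm charges each unit its demand price and produces up to where P = MC, i.e. Q = 70/3. Consumer surplus is zero; producer surplus equals total surplus.
CS = 0.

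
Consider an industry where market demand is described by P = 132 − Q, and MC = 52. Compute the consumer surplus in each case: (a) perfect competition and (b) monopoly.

Competition: CS = 3200; Monopoly: CS = 800

Competitive firms price at marginal cost: P = 52, giving Q = 80.
CS = ½·(132 − 52)·80 = 3200.
Monopoly sets MR = MC: 132 − 2Q = 52 ⇒ Q = 40, P = 132 − 40 = 92.
CS = ½·(132 − 92)·40 = 800.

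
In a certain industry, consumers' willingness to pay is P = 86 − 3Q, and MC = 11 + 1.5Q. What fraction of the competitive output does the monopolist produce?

A monopolist chooses Q where MR = MC. MR = 86 − 6Q; setting this equal to 11 + 1.5Q gives Q = 10 and P = 56.
Competitive equilibrium sets price equal to marginal cost: 86 − 3Q = 11 + 1.5Q, so Q = 50/3 and P = 36.
Ratio Q_m/Q_c = 10/(50/3) = 0.6.

Q_m/Q_c = 0.6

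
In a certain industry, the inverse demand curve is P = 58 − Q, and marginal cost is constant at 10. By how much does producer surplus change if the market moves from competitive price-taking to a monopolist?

Producer surplus rises by 576

Perfect competition: P = MC = 10, so 58 − Q = 10 and Q = 48.
PS = (10 − 10)·48 = 0.
A monopolist chooses Q where MR = MC. MR = 58 − 2Q; setting this equal to 10 gives Q = 24 and P = 34.
PS = (34 − 10)·24 = 576.
Change in producer surplus: 576 − 0 = 576.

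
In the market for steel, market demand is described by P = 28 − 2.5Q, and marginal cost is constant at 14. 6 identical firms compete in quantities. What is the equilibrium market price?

With 6 symmetric Cournot firms, each firm's FOC gives 28 − 17.5q = 14, so q = 0.8, Q = 6·0.8 = 4.8, and P = 16.

P = 16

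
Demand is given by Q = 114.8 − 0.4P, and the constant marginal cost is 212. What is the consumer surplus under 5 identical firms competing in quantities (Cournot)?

CS = 781.25

Inverting demand: P = 287 − 2.5Q.
In a 5-firm Cournot equilibrium, symmetry and the first-order condition give q = (287 − 212)/(15) = 5. So Q = 25 and P = 224.5.
CS = ½·(287 − 224.5)·25 = 781.25.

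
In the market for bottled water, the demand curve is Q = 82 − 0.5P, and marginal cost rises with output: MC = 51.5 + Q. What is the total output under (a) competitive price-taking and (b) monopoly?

Inverting demand: P = 164 − 2Q.
Competitive equilibrium sets price equal to marginal cost: 164 − 2Q = 51.5 + Q, so Q = 37.5 and P = 89.
The monopolist equates marginal revenue to marginal cost: 164 − 4Q = 51.5 + Q, so Q = 22.5. From demand, P = 119.

Competition: Q = 37.5; Monopoly: Q = 22.5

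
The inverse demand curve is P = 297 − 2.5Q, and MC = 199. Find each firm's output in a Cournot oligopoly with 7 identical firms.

Cournot with 7 identical firms: the symmetric best-response condition is 297 − 20q = 199. Each firm produces q = 4.9, total output Q = 34.3, price P = 211.25.

q_i = 4.9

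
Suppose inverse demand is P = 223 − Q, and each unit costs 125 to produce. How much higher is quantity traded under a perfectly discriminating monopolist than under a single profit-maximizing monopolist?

The monopolist equates marginal revenue to marginal cost: 223 − 2Q = 125, so Q = 49. From demand, P = 174.
A perfectly discriminating monopolist sells every unit with P(Q) ≥ MC(Q), so output equals the competitive quantity Q = 98. Each buyer pays their reservation price, so CS = 0 and the firm captures all surplus.
Change in quantity traded: 98 − 49 = 49.

Q rises by 49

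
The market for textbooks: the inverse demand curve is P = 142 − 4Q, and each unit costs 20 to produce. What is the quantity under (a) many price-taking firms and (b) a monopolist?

Competitive firms price at marginal cost: P = 20, giving Q = 30.5.
Monopoly sets MR = MC: 142 − 8Q = 20 ⇒ Q = 15.25, P = 142 − 4·15.25 = 81.

Competition: Q = 30.5; Monopoly: Q = 15.25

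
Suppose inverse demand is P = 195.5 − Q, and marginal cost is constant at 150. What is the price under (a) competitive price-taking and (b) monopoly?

Competitive firms price at marginal cost: P = 150, giving Q = 45.5.
The monopolist equates marginal revenue to marginal cost: 195.5 − 2Q = 150, so Q = 22.75. From demand, P = 172.75.

Competition: P = 150; Monopoly: P = 172.75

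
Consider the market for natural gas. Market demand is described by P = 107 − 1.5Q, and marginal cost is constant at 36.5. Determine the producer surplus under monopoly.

PS = 828.375

Monopoly sets MR = MC: 107 − 3Q = 36.5 ⇒ Q = 23.5, P = 107 − 1.5·23.5 = 71.75.
PS = (71.75 − 36.5)·23.5 = 828.375.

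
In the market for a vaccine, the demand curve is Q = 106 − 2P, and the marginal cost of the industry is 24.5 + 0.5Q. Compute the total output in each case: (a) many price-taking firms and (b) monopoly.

Competition: Q = 28.5; Monopoly: Q = 19

Inverting demand: P = 53 − 0.5Q.
Competitive equilibrium sets price equal to marginal cost: 53 − 0.5Q = 24.5 + 0.5Q, so Q = 28.5 and P = 38.75.
The monopolist equates marginal revenue to marginal cost: 53 − Q = 24.5 + 0.5Q, so Q = 19. From demand, P = 43.5.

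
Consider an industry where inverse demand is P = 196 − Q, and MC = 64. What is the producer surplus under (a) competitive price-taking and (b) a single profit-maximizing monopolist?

Under competition P = MC = 64, so Q = (196 − 64)/1 = 132.
PS = (64 − 64)·132 = 0.
Monopoly sets MR = MC: 196 − 2Q = 64 ⇒ Q = 66, P = 196 − 66 = 130.
PS = (130 − 64)·66 = 4356.

Competition: PS = 0; Monopoly: PS = 4356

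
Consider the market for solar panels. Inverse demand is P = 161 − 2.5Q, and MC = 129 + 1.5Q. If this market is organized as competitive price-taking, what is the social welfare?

TS = 128

Under competition P = MC: 161 − 2.5Q = 129 + 1.5Q ⇒ Q = 8, P = 141.
CS = ½·(161 − 141)·8 = 80; PS = (141·8 − 129·8 − ½·1.5·8²) = 48; TS = 128.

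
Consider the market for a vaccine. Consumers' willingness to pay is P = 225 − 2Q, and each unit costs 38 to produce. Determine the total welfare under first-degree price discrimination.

TS = 8742.25

With perfect price discrimination, output is the efficient level Q = 93.5 (where demand meets MC), but every buyer pays their willingness to pay: CS = 0 and PS = total surplus.
TS = 8742.25 (equal to competitive TS).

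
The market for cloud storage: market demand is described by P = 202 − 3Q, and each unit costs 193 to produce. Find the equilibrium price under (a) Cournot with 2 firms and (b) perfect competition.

Cournot: P = 196; Competition: P = 193

Cournot with 2 identical firms: the symmetric best-response condition is 202 − 9q = 193. Each firm produces q = 1, total output Q = 2, price P = 196.
Perfect competition: P = MC = 193, so 202 − 3Q = 193 and Q = 3.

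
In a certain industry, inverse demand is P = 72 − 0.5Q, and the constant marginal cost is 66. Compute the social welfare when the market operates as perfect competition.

Competitive firms price at marginal cost: P = 66, giving Q = 12.
CS = ½·(72 − 66)·12 = 36; PS = (66 − 66)·12 = 0; TS = 36.

TS = 36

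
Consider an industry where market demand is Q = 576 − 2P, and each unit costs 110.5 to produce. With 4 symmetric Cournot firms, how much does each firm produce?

q_i = 71

Inverting demand: P = 288 − 0.5Q.
With 4 symmetric Cournot firms, each firm's FOC gives 288 − 2.5q = 110.5, so q = 71, Q = 4·71 = 284, and P = 146.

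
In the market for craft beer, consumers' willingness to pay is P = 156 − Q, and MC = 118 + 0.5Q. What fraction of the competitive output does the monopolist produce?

Q_m/Q_c = 0.6

A monopolist chooses Q where MR = MC. MR = 156 − 2Q; setting this equal to 118 + 0.5Q gives Q = 15.2 and P = 140.8.
Competitive equilibrium sets price equal to marginal cost: 156 − Q = 118 + 0.5Q, so Q = 76/3 and P = 392/3.
Ratio Q_m/Q_c = 15.2/(76/3) = 0.6.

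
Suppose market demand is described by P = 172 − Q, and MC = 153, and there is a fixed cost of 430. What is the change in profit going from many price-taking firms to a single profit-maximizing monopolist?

π rises by 90.25

Competitive firms price at marginal cost: P = 153, giving Q = 19.
Profit = (153 − 153)·19 − 430 = −430.
Monopoly sets MR = MC: 172 − 2Q = 153 ⇒ Q = 9.5, P = 172 − 9.5 = 162.5.
Profit = (162.5 − 153)·9.5 − 430 = −339.75.
Change in profit: −339.75 − −430 = 90.25.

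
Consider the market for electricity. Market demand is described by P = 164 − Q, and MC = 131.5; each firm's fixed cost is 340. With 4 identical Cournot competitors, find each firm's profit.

Cournot with 4 identical firms: the symmetric best-response condition is 164 − 5q = 131.5. Each firm produces q = 6.5, total output Q = 26, price P = 138.
Each firm's profit = (138 − 131.5)·6.5 − 340 = −297.75.

π_i = −297.75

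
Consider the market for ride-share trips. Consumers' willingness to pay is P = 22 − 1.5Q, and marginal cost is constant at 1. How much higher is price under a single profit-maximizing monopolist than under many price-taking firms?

P rises by 10.5

Competitive firms price at marginal cost: P = 1, giving Q = 14.
The monopolist equates marginal revenue to marginal cost: 22 − 3Q = 1, so Q = 7. From demand, P = 11.5.
Change in price: 11.5 − 1 = 10.5.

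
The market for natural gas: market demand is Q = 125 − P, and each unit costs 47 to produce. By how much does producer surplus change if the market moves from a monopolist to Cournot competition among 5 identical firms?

Inverting demand: P = 125 − Q.
The monopolist equates marginal revenue to marginal cost: 125 − 2Q = 47, so Q = 39. From demand, P = 86.
PS = (86 − 47)·39 = 1521.
With 5 symmetric Cournot firms, each firm's FOC gives 125 − 6q = 47, so q = 13, Q = 5·13 = 65, and P = 60.
PS = (60 − 47)·65 = 845.
Change in producer surplus: 845 − 1521 = −676.

PS falls by 676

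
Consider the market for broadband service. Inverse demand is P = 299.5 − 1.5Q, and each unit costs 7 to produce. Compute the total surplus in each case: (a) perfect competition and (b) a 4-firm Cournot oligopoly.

Competition: TS = 28518.75; Cournot: TS = 27378

Competitive firms price at marginal cost: P = 7, giving Q = 195.
CS = ½·(299.5 − 7)·195 = 28518.75; PS = (7 − 7)·195 = 0; TS = 28518.75.
In a 4-firm Cournot equilibrium, symmetry and the first-order condition give q = (299.5 − 7)/(7.5) = 39. So Q = 156 and P = 65.5.
CS = ½·(299.5 − 65.5)·156 = 18252; PS = (65.5 − 7)·156 = 9126; TS = 27378.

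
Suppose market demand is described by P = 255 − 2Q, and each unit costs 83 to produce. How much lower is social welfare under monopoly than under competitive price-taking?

Competitive firms price at marginal cost: P = 83, giving Q = 86.
CS = ½·(255 − 83)·86 = 7396; PS = (83 − 83)·86 = 0; TS = 7396.
A monopolist chooses Q where MR = MC. MR = 255 − 4Q; setting this equal to 83 gives Q = 43 and P = 169.
CS = ½·(255 − 169)·43 = 1849; PS = (169 − 83)·43 = 3698; TS = 5547.
Change in social welfare: 5547 − 7396 = −1849.

TS falls by 1849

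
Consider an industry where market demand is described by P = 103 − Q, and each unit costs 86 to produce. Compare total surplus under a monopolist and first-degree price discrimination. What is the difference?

A monopolist chooses Q where MR = MC. MR = 103 − 2Q; setting this equal to 86 gives Q = 8.5 and P = 94.5.
CS = ½·(103 − 94.5)·8.5 = 36.125; PS = (94.5 − 86)·8.5 = 72.25; TS = 108.375.
Under first-degree price discrimination the firm charges each unit its demand price and produces up to where P = MC, i.e. Q = 17. Consumer surplus is zero; producer surplus equals total surplus.
TS = 144.5 (equal to competitive TS).
Change in total surplus: 144.5 − 108.375 = 36.125.

TS rises by 36.125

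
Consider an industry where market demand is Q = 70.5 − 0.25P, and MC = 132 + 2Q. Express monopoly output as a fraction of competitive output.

Inverting demand: P = 282 − 4Q.
A monopolist chooses Q where MR = MC. MR = 282 − 8Q; setting this equal to 132 + 2Q gives Q = 15 and P = 222.
Under competition P = MC: 282 − 4Q = 132 + 2Q ⇒ Q = 25, P = 182.
Ratio Q_m/Q_c = 15/25 = 0.6.

Q_m/Q_c = 0.6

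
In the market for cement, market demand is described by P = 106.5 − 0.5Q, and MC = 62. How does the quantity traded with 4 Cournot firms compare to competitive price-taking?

In a 4-firm Cournot equilibrium, symmetry and the first-order condition give q = (106.5 − 62)/(2.5) = 17.8. So Q = 71.2 and P = 70.9.
Competitive firms price at marginal cost: P = 62, giving Q = 89.

Cournot: Q = 71.2; Competition: Q = 89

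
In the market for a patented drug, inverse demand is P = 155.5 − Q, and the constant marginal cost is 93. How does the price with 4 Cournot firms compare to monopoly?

Cournot: P = 105.5; Monopoly: P = 124.25

With 4 symmetric Cournot firms, each firm's FOC gives 155.5 − 5q = 93, so q = 12.5, Q = 4·12.5 = 50, and P = 105.5.
A monopolist chooses Q where MR = MC. MR = 155.5 − 2Q; setting this equal to 93 gives Q = 31.25 and P = 124.25.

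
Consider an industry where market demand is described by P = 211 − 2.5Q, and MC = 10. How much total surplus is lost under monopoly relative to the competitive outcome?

DWL = 2020.05

Competitive firms price at marginal cost: P = 10, giving Q = 80.4.
Monopoly sets MR = MC: 211 − 5Q = 10 ⇒ Q = 40.2, P = 211 − 2.5·40.2 = 110.5.
DWL is the triangle between Q = 40.2 and Q = 80.4: ½·(80.4 − 40.2)·(110.5 − 10) = 2020.05.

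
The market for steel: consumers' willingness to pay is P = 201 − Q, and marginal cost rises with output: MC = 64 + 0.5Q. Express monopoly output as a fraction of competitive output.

The monopolist equates marginal revenue to marginal cost: 201 − 2Q = 64 + 0.5Q, so Q = 54.8. From demand, P = 146.2.
Competitive equilibrium sets price equal to marginal cost: 201 − Q = 64 + 0.5Q, so Q = 274/3 and P = 329/3.
Ratio Q_m/Q_c = 54.8/(274/3) = 0.6.

Q_m/Q_c = 0.6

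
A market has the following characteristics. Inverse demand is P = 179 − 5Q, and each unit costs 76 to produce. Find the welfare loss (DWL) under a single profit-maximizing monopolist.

DWL = 265.225

Perfect competition: P = MC = 76, so 179 − 5Q = 76 and Q = 20.6.
The monopolist equates marginal revenue to marginal cost: 179 − 10Q = 76, so Q = 10.3. From demand, P = 127.5.
DWL is the triangle between Q = 10.3 and Q = 20.6: ½·(20.6 − 10.3)·(127.5 − 76) = 265.225.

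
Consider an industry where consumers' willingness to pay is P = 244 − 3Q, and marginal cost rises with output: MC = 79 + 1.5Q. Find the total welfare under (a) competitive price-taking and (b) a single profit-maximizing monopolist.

Competition: TS = 3025; Monopoly: TS = 2541

Competitive equilibrium sets price equal to marginal cost: 244 − 3Q = 79 + 1.5Q, so Q = 110/3 and P = 134.
CS = ½·(244 − 134)·110/3 = 6050/3; PS = (134·110/3 − 79·110/3 − ½·1.5·(110/3)²) = 3025/3; TS = 3025.
Monopoly sets MR = MC: 244 − 6Q = 79 + 1.5Q ⇒ Q = 22, P = 244 − 3·22 = 178.
CS = ½·(244 − 178)·22 = 726; PS = (178·22 − 79·22 − ½·1.5·22²) = 1815; TS = 2541.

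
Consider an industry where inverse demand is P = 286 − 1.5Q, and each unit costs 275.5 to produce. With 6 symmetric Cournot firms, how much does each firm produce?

With 6 symmetric Cournot firms, each firm's FOC gives 286 − 10.5q = 275.5, so q = 1, Q = 6·1 = 6, and P = 277.

q_i = 1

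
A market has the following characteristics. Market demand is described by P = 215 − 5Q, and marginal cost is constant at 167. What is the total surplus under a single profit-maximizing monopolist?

TS = 172.8

The monopolist equates marginal revenue to marginal cost: 215 − 10Q = 167, so Q = 4.8. From demand, P = 191.
CS = ½·(215 − 191)·4.8 = 57.6; PS = (191 − 167)·4.8 = 115.2; TS = 172.8.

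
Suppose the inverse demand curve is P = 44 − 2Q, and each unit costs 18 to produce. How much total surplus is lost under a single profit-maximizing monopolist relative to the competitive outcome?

Perfect competition: P = MC = 18, so 44 − 2Q = 18 and Q = 13.
A monopolist chooses Q where MR = MC. MR = 44 − 4Q; setting this equal to 18 gives Q = 6.5 and P = 31.
DWL is the triangle between Q = 6.5 and Q = 13: ½·(13 − 6.5)·(31 − 18) = 42.25.

DWL = 42.25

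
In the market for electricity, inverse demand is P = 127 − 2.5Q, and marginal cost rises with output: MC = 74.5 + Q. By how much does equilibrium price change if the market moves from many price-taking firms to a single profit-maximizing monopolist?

Under competition P = MC: 127 − 2.5Q = 74.5 + Q ⇒ Q = 15, P = 89.5.
A monopolist chooses Q where MR = MC. MR = 127 − 5Q; setting this equal to 74.5 + Q gives Q = 8.75 and P = 105.125.
Change in equilibrium price: 105.125 − 89.5 = 15.625.

Equilibrium price rises by 15.625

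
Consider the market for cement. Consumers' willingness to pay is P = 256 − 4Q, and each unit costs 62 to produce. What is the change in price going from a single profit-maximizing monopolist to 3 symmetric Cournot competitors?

Monopoly sets MR = MC: 256 − 8Q = 62 ⇒ Q = 24.25, P = 256 − 4·24.25 = 159.
With 3 symmetric Cournot firms, each firm's FOC gives 256 − 16q = 62, so q = 12.125, Q = 3·12.125 = 36.375, and P = 110.5.
Change in price: 110.5 − 159 = −48.5.

Price falls by 48.5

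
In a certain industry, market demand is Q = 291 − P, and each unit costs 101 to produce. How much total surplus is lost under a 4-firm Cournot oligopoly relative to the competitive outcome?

Inverting demand: P = 291 − Q.
Competitive firms price at marginal cost: P = 101, giving Q = 190.
With 4 symmetric Cournot firms, each firm's FOC gives 291 − 5q = 101, so q = 38, Q = 4·38 = 152, and P = 139.
DWL is the triangle between Q = 152 and Q = 190: ½·(190 − 152)·(139 − 101) = 722.

DWL = 722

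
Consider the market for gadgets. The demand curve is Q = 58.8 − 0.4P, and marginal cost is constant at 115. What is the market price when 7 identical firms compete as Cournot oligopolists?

Inverting demand: P = 147 − 2.5Q.
With 7 symmetric Cournot firms, each firm's FOC gives 147 − 20q = 115, so q = 1.6, Q = 7·1.6 = 11.2, and P = 119.

P = 119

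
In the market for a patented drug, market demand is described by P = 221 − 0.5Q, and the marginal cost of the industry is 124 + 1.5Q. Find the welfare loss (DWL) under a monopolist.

DWL = 94.09

Competitive equilibrium sets price equal to marginal cost: 221 − 0.5Q = 124 + 1.5Q, so Q = 48.5 and P = 196.75.
A monopolist chooses Q where MR = MC. MR = 221 − Q; setting this equal to 124 + 1.5Q gives Q = 38.8 and P = 201.6.
CS = ½·(221 − 196.75)·48.5 = 9409/16; PS = (196.75·48.5 − 124·48.5 − ½·1.5·48.5²) = 28227/16; TS = 2352.25.
CS = ½·(221 − 201.6)·38.8 = 376.36; PS = (201.6·38.8 − 124·38.8 − ½·1.5·38.8²) = 1881.8; TS = 2258.16.
DWL = 2352.25 − 2258.16 = 94.09.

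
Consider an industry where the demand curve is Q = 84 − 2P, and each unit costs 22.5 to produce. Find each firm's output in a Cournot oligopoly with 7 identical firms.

q_i = 4.875

Inverting demand: P = 42 − 0.5Q.
In a 7-firm Cournot equilibrium, symmetry and the first-order condition give q = (42 − 22.5)/(4) = 4.875. So Q = 34.125 and P = 399/16.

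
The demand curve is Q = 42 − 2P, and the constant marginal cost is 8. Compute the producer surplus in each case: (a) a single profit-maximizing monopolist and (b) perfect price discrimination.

Inverting demand: P = 21 − 0.5Q.
A monopolist chooses Q where MR = MC. MR = 21 − Q; setting this equal to 8 gives Q = 13 and P = 14.5.
PS = (14.5 − 8)·13 = 84.5.
A perfectly discriminating monopolist sells every unit with P(Q) ≥ MC(Q), so output equals the competitive quantity Q = 26. Each buyer pays their reservation price, so CS = 0 and the firm captures all surplus.
PS = ½·(21 − 8)·26 = 169.

Monopoly: PS = 84.5; Perfect PD: PS = 169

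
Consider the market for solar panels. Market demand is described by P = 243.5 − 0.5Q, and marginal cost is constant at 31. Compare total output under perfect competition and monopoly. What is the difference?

Competitive firms price at marginal cost: P = 31, giving Q = 425.
A monopolist chooses Q where MR = MC. MR = 243.5 − Q; setting this equal to 31 gives Q = 212.5 and P = 137.25.
Change in total output: 212.5 − 425 = −212.5.

Q falls by 212.5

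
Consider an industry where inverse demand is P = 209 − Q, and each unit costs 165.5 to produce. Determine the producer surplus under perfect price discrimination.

PS = 946.125

With perfect price discrimination, output is the efficient level Q = 43.5 (where demand meets MC), but every buyer pays their willingness to pay: CS = 0 and PS = total surplus.
PS = ½·(209 − 165.5)·43.5 = 946.125.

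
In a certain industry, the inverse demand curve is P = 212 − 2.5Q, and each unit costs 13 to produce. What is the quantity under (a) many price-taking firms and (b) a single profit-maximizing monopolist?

Competition: Q = 79.6; Monopoly: Q = 39.8

Competitive firms price at marginal cost: P = 13, giving Q = 79.6.
The monopolist equates marginal revenue to marginal cost: 212 − 5Q = 13, so Q = 39.8. From demand, P = 112.5.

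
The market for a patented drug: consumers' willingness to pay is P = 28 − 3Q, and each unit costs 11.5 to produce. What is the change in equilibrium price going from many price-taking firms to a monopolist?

Perfect competition: P = MC = 11.5, so 28 − 3Q = 11.5 and Q = 5.5.
Monopoly sets MR = MC: 28 − 6Q = 11.5 ⇒ Q = 2.75, P = 28 − 3·2.75 = 19.75.
Change in equilibrium price: 19.75 − 11.5 = 8.25.

Equilibrium price rises by 8.25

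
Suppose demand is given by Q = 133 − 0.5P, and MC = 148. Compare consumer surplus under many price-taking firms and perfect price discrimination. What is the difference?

Inverting demand: P = 266 − 2Q.
Competitive firms price at marginal cost: P = 148, giving Q = 59.
CS = ½·(266 − 148)·59 = 3481.
With perfect price discrimination, output is the efficient level Q = 59 (where demand meets MC), but every buyer pays their willingness to pay: CS = 0 and PS = total surplus.
CS = 0.
Change in consumer surplus: 0 − 3481 = −3481.

Consumer surplus falls by 3481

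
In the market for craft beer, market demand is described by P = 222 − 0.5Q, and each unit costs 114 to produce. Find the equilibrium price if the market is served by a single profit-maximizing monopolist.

A monopolist chooses Q where MR = MC. MR = 222 − Q; setting this equal to 114 gives Q = 108 and P = 168.

P = 168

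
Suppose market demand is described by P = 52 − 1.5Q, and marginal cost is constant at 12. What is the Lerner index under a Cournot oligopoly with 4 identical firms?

Lerner index = 0.4

In a 4-firm Cournot equilibrium, symmetry and the first-order condition give q = (52 − 12)/(7.5) = 16/3. So Q = 64/3 and P = 20.
Lerner index = (P − MC)/P = (20 − 12)/20 = 0.4.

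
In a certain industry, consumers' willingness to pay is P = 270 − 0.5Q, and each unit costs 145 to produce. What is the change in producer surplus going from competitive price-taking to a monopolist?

PS rises by 7812.5

Competitive firms price at marginal cost: P = 145, giving Q = 250.
PS = (145 − 145)·250 = 0.
A monopolist chooses Q where MR = MC. MR = 270 − Q; setting this equal to 145 gives Q = 125 and P = 207.5.
PS = (207.5 − 145)·125 = 7812.5.
Change in producer surplus: 7812.5 − 0 = 7812.5.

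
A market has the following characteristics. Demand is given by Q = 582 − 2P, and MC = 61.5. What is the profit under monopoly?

Inverting demand: P = 291 − 0.5Q.
The monopolist equates marginal revenue to marginal cost: 291 − Q = 61.5, so Q = 229.5. From demand, P = 176.25.
Profit = (176.25 − 61.5)·229.5 = 26335.125.

Profit = 26335.125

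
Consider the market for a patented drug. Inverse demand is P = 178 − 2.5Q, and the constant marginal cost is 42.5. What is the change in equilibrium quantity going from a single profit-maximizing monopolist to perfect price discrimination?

Equilibrium quantity rises by 27.1

The monopolist equates marginal revenue to marginal cost: 178 − 5Q = 42.5, so Q = 27.1. From demand, P = 110.25.
With perfect price discrimination, output is the efficient level Q = 54.2 (where demand meets MC), but every buyer pays their willingness to pay: CS = 0 and PS = total surplus.
Change in equilibrium quantity: 54.2 − 27.1 = 27.1.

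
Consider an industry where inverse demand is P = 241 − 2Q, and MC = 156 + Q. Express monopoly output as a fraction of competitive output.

The monopolist equates marginal revenue to marginal cost: 241 − 4Q = 156 + Q, so Q = 17. From demand, P = 207.
Under competition P = MC: 241 − 2Q = 156 + Q ⇒ Q = 85/3, P = 553/3.
Ratio Q_m/Q_c = 17/(85/3) = 0.6.

Q_m/Q_c = 0.6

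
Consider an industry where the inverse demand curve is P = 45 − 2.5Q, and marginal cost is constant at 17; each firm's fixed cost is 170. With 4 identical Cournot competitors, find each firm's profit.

π_i = −157.456

With 4 symmetric Cournot firms, each firm's FOC gives 45 − 12.5q = 17, so q = 2.24, Q = 4·2.24 = 8.96, and P = 22.6.
Each firm's profit = (22.6 − 17)·2.24 − 170 = −157.456.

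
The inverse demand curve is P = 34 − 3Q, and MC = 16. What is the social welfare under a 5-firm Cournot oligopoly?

TS = 52.5

With 5 symmetric Cournot firms, each firm's FOC gives 34 − 18q = 16, so q = 1, Q = 5·1 = 5, and P = 19.
CS = ½·(34 − 19)·5 = 37.5; PS = (19 − 16)·5 = 15; TS = 52.5.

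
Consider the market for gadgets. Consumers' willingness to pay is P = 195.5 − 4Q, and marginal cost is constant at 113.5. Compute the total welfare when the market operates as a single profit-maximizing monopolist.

TS = 630.375

A monopolist chooses Q where MR = MC. MR = 195.5 − 8Q; setting this equal to 113.5 gives Q = 10.25 and P = 154.5.
CS = ½·(195.5 − 154.5)·10.25 = 210.125; PS = (154.5 − 113.5)·10.25 = 420.25; TS = 630.375.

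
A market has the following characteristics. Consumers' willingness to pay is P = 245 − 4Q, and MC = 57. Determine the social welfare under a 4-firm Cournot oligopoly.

TS = 4241.28

Cournot with 4 identical firms: the symmetric best-response condition is 245 − 20q = 57. Each firm produces q = 9.4, total output Q = 37.6, price P = 94.6.
CS = ½·(245 − 94.6)·37.6 = 2827.52; PS = (94.6 − 57)·37.6 = 1413.76; TS = 4241.28.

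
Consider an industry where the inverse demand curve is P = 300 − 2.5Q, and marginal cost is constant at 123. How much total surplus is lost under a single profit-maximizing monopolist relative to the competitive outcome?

Under competition P = MC = 123, so Q = (300 − 123)/2.5 = 70.8.
A monopolist chooses Q where MR = MC. MR = 300 − 5Q; setting this equal to 123 gives Q = 35.4 and P = 211.5.
DWL is the triangle between Q = 35.4 and Q = 70.8: ½·(70.8 − 35.4)·(211.5 − 123) = 1566.45.

DWL = 1566.45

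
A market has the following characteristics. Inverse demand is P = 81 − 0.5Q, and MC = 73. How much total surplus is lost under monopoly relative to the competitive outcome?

DWL = 16

Perfect competition: P = MC = 73, so 81 − 0.5Q = 73 and Q = 16.
A monopolist chooses Q where MR = MC. MR = 81 − Q; setting this equal to 73 gives Q = 8 and P = 77.
DWL is the triangle between Q = 8 and Q = 16: ½·(16 − 8)·(77 − 73) = 16.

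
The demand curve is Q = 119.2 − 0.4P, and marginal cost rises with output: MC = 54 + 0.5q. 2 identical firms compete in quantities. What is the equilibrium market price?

Inverting demand: P = 298 − 2.5Q.
In a 2-firm Cournot equilibrium, symmetry and the first-order condition give q = (298 − 54)/(8) = 30.5. So Q = 61 and P = 145.5.

P = 145.5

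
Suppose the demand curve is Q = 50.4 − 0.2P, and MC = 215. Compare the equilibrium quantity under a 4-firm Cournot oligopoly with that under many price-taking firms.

Inverting demand: P = 252 − 5Q.
Cournot with 4 identical firms: the symmetric best-response condition is 252 − 25q = 215. Each firm produces q = 1.48, total output Q = 5.92, price P = 222.4.
Competitive firms price at marginal cost: P = 215, giving Q = 7.4.

Cournot: Q = 5.92; Competition: Q = 7.4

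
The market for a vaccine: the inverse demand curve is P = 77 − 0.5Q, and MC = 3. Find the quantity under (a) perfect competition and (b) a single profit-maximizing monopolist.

Under competition P = MC = 3, so Q = (77 − 3)/0.5 = 148.
A monopolist chooses Q where MR = MC. MR = 77 − Q; setting this equal to 3 gives Q = 74 and P = 40.

Competition: Q = 148; Monopoly: Q = 74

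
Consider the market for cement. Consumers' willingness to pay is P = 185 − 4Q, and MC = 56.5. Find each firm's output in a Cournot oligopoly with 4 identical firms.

q_i = 6.425

Cournot with 4 identical firms: the symmetric best-response condition is 185 − 20q = 56.5. Each firm produces q = 6.425, total output Q = 25.7, price P = 82.2.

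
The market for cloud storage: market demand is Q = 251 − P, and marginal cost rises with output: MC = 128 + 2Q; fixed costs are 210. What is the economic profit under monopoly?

Profit = 1681.125

Inverting demand: P = 251 − Q.
A monopolist chooses Q where MR = MC. MR = 251 − 2Q; setting this equal to 128 + 2Q gives Q = 30.75 and P = 220.25.
Profit = 220.25·30.75 − (128·30.75 + ½·2·30.75²) − 210 = 1681.125.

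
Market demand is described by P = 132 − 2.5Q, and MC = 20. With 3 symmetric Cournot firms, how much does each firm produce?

q_i = 11.2

Cournot with 3 identical firms: the symmetric best-response condition is 132 − 10q = 20. Each firm produces q = 11.2, total output Q = 33.6, price P = 48.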